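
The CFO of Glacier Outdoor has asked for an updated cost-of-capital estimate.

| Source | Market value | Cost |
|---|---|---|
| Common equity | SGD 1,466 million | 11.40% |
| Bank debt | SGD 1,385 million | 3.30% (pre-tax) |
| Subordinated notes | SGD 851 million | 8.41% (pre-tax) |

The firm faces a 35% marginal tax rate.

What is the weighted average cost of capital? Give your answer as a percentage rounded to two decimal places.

Total capital V = 1466 + 1385 + 851 = 3702.
Equity: weight = 1466/3702 = 0.3960; cost = 11.4%.
Bank debt: weight = 1385/3702 = 0.3741; after-tax cost = 3.3% × (1 − 35%) = 2.1450%.
Subordinated notes: weight = 851/3702 = 0.2299; after-tax cost = 8.41% × (1 − 35%) = 5.4665%.
WACC = 0.3960 × 11.4000% + 0.3741 × 2.1450% + 0.2299 × 5.4665% = 6.5735%.

6.57%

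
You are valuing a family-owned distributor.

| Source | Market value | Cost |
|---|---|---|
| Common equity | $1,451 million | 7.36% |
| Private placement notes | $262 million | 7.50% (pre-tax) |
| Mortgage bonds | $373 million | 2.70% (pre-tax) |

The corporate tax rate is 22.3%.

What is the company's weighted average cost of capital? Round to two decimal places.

6.23%

Total capital V = 1451 + 262 + 373 = 2086.
Equity: weight = 1451/2086 = 0.6956; cost = 7.36%.
Private placement notes: weight = 262/2086 = 0.1256; after-tax cost = 7.5% × (1 − 22.3%) = 5.8275%.
Mortgage bonds: weight = 373/2086 = 0.1788; after-tax cost = 2.7% × (1 − 22.3%) = 2.0979%.
WACC = 0.6956 × 7.3600% + 0.1256 × 5.8275% + 0.1788 × 2.0979% = 6.2266%.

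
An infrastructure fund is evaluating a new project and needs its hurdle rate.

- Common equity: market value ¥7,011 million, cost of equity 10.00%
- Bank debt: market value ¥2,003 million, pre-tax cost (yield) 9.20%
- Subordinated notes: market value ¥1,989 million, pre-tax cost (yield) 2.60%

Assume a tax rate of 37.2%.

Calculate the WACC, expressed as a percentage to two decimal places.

Total capital V = 7011 + 2003 + 1989 = 11003.
Equity: weight = 7011/11003 = 0.6372; cost = 10%.
Bank debt: weight = 2003/11003 = 0.1820; after-tax cost = 9.2% × (1 − 37.2%) = 5.7776%.
Subordinated notes: weight = 1989/11003 = 0.1808; after-tax cost = 2.6% × (1 − 37.2%) = 1.6328%.
WACC = 0.6372 × 10.0000% + 0.1820 × 5.7776% + 0.1808 × 1.6328% = 7.7188%.

7.72%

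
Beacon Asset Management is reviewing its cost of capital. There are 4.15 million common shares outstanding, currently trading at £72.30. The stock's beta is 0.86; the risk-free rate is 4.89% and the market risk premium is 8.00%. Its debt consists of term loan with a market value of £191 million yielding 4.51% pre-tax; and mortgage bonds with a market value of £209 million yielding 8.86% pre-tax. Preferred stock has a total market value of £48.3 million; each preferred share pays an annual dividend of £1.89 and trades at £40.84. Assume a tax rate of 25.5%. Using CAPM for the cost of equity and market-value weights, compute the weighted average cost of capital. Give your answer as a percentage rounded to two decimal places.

Cost of equity via CAPM: Re = 4.89% + 0.86 × 8.0% = 11.7700%.
Cost of preferred: Rp = 1.89 / 40.84 = 4.6278%.
Market value of equity E = 72.3 × 4.15m = 300.045m.
Total capital V = 300.045 + 48.3 + 191 + 209 = 748.345.
Equity: weight = 300.045/748.345 = 0.4009; cost = 11.77%.
Preferred: weight = 48.3/748.345 = 0.0645; cost = 4.6278%.
Term loan: weight = 191/748.345 = 0.2552; after-tax cost = 4.51% × (1 − 25.5%) = 3.3599%.
Mortgage bonds: weight = 209/748.345 = 0.2793; after-tax cost = 8.86% × (1 − 25.5%) = 6.6007%.
WACC = 0.4009 × 11.7700% + 0.0645 × 4.6278% + 0.2552 × 3.3599% + 0.2793 × 6.6007% = 7.7188%.

7.72%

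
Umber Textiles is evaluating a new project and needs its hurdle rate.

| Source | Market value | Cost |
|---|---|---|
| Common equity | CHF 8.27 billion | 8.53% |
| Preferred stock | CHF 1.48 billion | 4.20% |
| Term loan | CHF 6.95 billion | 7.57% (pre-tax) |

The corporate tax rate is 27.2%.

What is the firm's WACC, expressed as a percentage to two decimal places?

Total capital V = 8.27 + 1.48 + 6.95 = 16.7.
Equity: weight = 8.27/16.7 = 0.4952; cost = 8.53%.
Preferred: weight = 1.48/16.7 = 0.0886; cost = 4.2%.
Term loan: weight = 6.95/16.7 = 0.4162; after-tax cost = 7.57% × (1 − 27.2%) = 5.5110%.
WACC = 0.4952 × 8.5300% + 0.0886 × 4.2000% + 0.4162 × 5.5110% = 6.8898%.

6.89%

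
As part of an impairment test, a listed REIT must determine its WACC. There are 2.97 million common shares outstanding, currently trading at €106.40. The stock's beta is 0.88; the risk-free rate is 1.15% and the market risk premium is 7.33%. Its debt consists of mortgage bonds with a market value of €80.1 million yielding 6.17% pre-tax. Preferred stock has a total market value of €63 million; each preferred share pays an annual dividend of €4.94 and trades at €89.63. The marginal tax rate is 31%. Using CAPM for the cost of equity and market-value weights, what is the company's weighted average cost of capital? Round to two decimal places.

Cost of equity via CAPM: Re = 1.15% + 0.88 × 7.33% = 7.6004%.
Cost of preferred: Rp = 4.94 / 89.63 = 5.5115%.
Market value of equity E = 106.4 × 2.97m = 316.008m.
Total capital V = 316.008 + 63 + 80.1 = 459.108.
Equity: weight = 316.008/459.108 = 0.6883; cost = 7.6004%.
Preferred: weight = 63/459.108 = 0.1372; cost = 5.5115%.
Mortgage bonds: weight = 80.1/459.108 = 0.1745; after-tax cost = 6.17% × (1 − 31%) = 4.2573%.
WACC = 0.6883 × 7.6004% + 0.1372 × 5.5115% + 0.1745 × 4.2573% = 6.7305%.

6.73%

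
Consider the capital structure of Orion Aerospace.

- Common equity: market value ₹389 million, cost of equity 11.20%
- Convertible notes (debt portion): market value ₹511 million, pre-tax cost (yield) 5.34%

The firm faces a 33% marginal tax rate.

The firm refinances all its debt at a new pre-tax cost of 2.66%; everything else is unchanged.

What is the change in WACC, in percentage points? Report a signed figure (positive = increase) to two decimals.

Current WACC:
Total capital V = 389 + 511 = 900.
Equity: weight = 389/900 = 0.4322; cost = 11.2%.
Convertible notes (debt portion): weight = 511/900 = 0.5678; after-tax cost = 5.34% × (1 − 33%) = 3.5778%.
WACC = 0.4322 × 11.2000% + 0.5678 × 3.5778% = 6.8723%.
After the change:
Total capital V = 389 + 511 = 900.
Equity: weight = 389/900 = 0.4322; cost = 11.2%.
Convertible notes (debt portion): weight = 511/900 = 0.5678; after-tax cost = 2.66% × (1 − 33%) = 1.7822%.
WACC = 0.4322 × 11.2000% + 0.5678 × 1.7822% = 5.8528%.
Change in WACC = 5.8528% − 6.8723% = -1.0195 pp.

-1.02 pp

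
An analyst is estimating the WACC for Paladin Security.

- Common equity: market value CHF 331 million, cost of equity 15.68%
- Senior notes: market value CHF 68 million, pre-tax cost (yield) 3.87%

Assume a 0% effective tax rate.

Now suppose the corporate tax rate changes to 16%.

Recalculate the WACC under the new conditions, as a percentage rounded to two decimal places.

13.56%

After the change:
Total capital V = 331 + 68 = 399.
Equity: weight = 331/399 = 0.8296; cost = 15.68%.
Senior notes: weight = 68/399 = 0.1704; after-tax cost = 3.87% × (1 − 16%) = 3.2508%.
WACC = 0.8296 × 15.6800% + 0.1704 × 3.2508% = 13.5617%.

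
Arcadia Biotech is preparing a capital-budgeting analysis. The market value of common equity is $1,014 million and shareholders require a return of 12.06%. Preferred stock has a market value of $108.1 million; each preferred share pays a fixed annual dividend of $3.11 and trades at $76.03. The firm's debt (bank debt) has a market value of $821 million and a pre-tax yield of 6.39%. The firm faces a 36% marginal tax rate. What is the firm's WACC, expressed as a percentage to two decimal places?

Cost of preferred: Rp = 3.11 / 76.03 = 4.0905%.
Total capital V = 1014 + 108.1 + 821 = 1943.1.
Equity: weight = 1014/1943.1 = 0.5218; cost = 12.06%.
Preferred: weight = 108.1/1943.1 = 0.0556; cost = 4.0905%.
Bank debt: weight = 821/1943.1 = 0.4225; after-tax cost = 6.39% × (1 − 36%) = 4.0896%.
WACC = 0.5218 × 12.0600% + 0.0556 × 4.0905% + 0.4225 × 4.0896% = 8.2490%.

8.25%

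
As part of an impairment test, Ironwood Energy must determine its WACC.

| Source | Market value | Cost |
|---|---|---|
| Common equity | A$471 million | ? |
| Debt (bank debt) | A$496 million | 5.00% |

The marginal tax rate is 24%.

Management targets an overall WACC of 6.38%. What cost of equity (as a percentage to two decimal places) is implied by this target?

Total capital V = 471 + 496 = 967.
Equity weight = 471/967 = 0.4871.
Bank debt weight = 496/967 = 0.5129.
Debt contribution = 0.5129 × 5% × (1 − 24%) = 1.9491%.
Required equity contribution = 6.38% − 1.9491% = 4.4309%.
Re = 4.4309% / 0.4871 = 9.0969%.

9.10%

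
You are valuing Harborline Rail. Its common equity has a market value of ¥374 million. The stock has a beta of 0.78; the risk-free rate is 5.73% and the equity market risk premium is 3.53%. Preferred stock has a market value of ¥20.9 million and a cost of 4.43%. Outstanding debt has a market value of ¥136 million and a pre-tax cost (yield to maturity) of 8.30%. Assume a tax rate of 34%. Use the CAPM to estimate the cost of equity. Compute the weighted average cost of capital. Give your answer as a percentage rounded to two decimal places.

Cost of equity via CAPM: Re = 5.73% + 0.78 × 3.53% = 8.4834%.
Total capital V = 374 + 20.9 + 136 = 530.9.
Equity: weight = 374/530.9 = 0.7045; cost = 8.4834%.
Preferred: weight = 20.9/530.9 = 0.0394; cost = 4.43%.
Debt: weight = 136/530.9 = 0.2562; after-tax cost = 8.3% × (1 − 34%) = 5.4780%.
WACC = 0.7045 × 8.4834% + 0.0394 × 4.4300% + 0.2562 × 5.4780% = 7.5539%.

7.55%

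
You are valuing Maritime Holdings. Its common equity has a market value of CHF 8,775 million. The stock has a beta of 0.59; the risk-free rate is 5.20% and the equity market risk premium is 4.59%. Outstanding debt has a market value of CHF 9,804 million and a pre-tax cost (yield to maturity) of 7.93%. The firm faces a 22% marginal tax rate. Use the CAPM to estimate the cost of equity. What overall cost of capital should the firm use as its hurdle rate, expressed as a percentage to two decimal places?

7.00%

Cost of equity via CAPM: Re = 5.2% + 0.59 × 4.59% = 7.9081%.
Total capital V = 8775 + 9804 = 18579.
Equity: weight = 8775/18579 = 0.4723; cost = 7.9081%.
Debt: weight = 9804/18579 = 0.5277; after-tax cost = 7.93% × (1 − 22%) = 6.1854%.
WACC = 0.4723 × 7.9081% + 0.5277 × 6.1854% = 6.9990%.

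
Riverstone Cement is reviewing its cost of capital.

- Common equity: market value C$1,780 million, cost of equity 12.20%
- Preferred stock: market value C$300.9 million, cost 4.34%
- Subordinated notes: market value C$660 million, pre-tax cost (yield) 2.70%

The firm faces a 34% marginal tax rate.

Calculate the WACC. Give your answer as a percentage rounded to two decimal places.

Total capital V = 1780 + 300.9 + 660 = 2740.9.
Equity: weight = 1780/2740.9 = 0.6494; cost = 12.2%.
Preferred: weight = 300.9/2740.9 = 0.1098; cost = 4.34%.
Subordinated notes: weight = 660/2740.9 = 0.2408; after-tax cost = 2.7% × (1 − 34%) = 1.7820%.
WACC = 0.6494 × 12.2000% + 0.1098 × 4.3400% + 0.2408 × 1.7820% = 8.8285%.

8.83%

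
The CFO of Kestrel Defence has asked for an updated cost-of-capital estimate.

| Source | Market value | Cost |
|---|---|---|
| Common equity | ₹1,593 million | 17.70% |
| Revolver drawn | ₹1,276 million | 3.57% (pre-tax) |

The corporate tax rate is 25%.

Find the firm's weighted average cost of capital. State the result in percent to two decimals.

11.02%

Total capital V = 1593 + 1276 = 2869.
Equity: weight = 1593/2869 = 0.5552; cost = 17.7%.
Revolver drawn: weight = 1276/2869 = 0.4448; after-tax cost = 3.57% × (1 − 25%) = 2.6775%.
WACC = 0.5552 × 17.7000% + 0.4448 × 2.6775% = 11.0187%.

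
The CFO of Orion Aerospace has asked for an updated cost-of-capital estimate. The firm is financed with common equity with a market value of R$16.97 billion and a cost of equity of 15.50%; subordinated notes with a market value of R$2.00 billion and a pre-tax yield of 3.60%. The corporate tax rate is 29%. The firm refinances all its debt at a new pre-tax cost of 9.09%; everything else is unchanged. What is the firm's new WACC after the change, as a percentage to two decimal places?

14.55%

After the change:
Total capital V = 16.97 + 2 = 18.97.
Equity: weight = 16.97/18.97 = 0.8946; cost = 15.5%.
Subordinated notes: weight = 2/18.97 = 0.1054; after-tax cost = 9.09% × (1 − 29%) = 6.4539%.
WACC = 0.8946 × 15.5000% + 0.1054 × 6.4539% = 14.5463%.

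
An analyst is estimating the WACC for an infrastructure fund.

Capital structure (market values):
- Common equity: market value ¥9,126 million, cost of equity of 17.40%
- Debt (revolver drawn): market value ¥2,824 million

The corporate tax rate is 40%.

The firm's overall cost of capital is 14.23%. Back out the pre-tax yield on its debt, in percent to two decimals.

Total capital V = 9126 + 2824 = 11950.
Equity weight = 9126/11950 = 0.7637.
Revolver drawn weight = 2824/11950 = 0.2363.
Equity contribution = 0.7637 × 17.4% = 13.2881%.
Remaining for debt = 14.23% − 13.2881% = 0.9419%.
Rd × (1 − 40%) × 0.2363 = 0.9419%  ⇒  Rd = 6.6431%.

6.64%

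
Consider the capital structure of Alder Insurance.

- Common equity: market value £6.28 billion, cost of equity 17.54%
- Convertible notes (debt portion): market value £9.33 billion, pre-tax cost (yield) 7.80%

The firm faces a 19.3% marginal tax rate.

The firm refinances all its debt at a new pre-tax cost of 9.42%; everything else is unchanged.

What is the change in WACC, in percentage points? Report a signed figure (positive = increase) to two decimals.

Current WACC:
Total capital V = 6.28 + 9.33 = 15.61.
Equity: weight = 6.28/15.61 = 0.4023; cost = 17.54%.
Convertible notes (debt portion): weight = 9.33/15.61 = 0.5977; after-tax cost = 7.8% × (1 − 19.3%) = 6.2946%.
WACC = 0.4023 × 17.5400% + 0.5977 × 6.2946% = 10.8187%.
After the change:
Total capital V = 6.28 + 9.33 = 15.61.
Equity: weight = 6.28/15.61 = 0.4023; cost = 17.54%.
Convertible notes (debt portion): weight = 9.33/15.61 = 0.5977; after-tax cost = 9.42% × (1 − 19.3%) = 7.6019%.
WACC = 0.4023 × 17.5400% + 0.5977 × 7.6019% = 11.6001%.
Change in WACC = 11.6001% − 10.8187% = 0.7814 pp.

+0.78 pp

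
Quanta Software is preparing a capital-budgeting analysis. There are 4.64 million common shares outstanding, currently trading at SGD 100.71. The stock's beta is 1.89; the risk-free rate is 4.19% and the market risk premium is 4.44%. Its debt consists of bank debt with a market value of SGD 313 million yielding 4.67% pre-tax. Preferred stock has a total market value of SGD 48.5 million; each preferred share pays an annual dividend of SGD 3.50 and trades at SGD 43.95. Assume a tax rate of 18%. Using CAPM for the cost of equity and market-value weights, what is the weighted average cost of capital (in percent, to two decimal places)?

Cost of equity via CAPM: Re = 4.19% + 1.89 × 4.44% = 12.5816%.
Cost of preferred: Rp = 3.5 / 43.95 = 7.9636%.
Market value of equity E = 100.71 × 4.64m = 467.2944m.
Total capital V = 467.2944 + 48.5 + 313 = 828.7944.
Equity: weight = 467.2944/828.7944 = 0.5638; cost = 12.5816%.
Preferred: weight = 48.5/828.7944 = 0.0585; cost = 7.9636%.
Bank debt: weight = 313/828.7944 = 0.3777; after-tax cost = 4.67% × (1 − 18%) = 3.8294%.
WACC = 0.5638 × 12.5816% + 0.0585 × 7.9636% + 0.3777 × 3.8294% = 9.0060%.

9.01%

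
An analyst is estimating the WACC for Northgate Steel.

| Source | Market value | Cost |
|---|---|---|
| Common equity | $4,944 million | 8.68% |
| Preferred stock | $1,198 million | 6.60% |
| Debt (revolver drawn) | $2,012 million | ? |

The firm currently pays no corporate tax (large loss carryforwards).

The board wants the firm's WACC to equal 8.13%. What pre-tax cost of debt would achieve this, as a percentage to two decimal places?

Total capital V = 4944 + 1198 + 2012 = 8154.
Equity weight = 4944/8154 = 0.6063.
Preferred weight = 1198/8154 = 0.1469.
Revolver drawn weight = 2012/8154 = 0.2468.
Equity contribution = 0.6063 × 8.68% = 5.2629%.
Preferred contribution = 0.1469 × 6.6% = 0.9697%.
Remaining for debt = 8.13% − 6.2326% = 1.8974%.
Rd × (1 − 0%) × 0.2468 = 1.8974%  ⇒  Rd = 7.6895%.

7.69%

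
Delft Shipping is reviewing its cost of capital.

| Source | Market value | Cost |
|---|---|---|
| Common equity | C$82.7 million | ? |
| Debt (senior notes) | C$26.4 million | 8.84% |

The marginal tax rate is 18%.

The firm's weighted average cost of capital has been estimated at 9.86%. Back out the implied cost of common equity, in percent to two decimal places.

Total capital V = 82.7 + 26.4 = 109.1.
Equity weight = 82.7/109.1 = 0.7580.
Senior notes weight = 26.4/109.1 = 0.2420.
Debt contribution = 0.2420 × 8.84% × (1 − 18%) = 1.7541%.
Required equity contribution = 9.86% − 1.7541% = 8.1059%.
Re = 8.1059% / 0.7580 = 10.6936%.

10.69%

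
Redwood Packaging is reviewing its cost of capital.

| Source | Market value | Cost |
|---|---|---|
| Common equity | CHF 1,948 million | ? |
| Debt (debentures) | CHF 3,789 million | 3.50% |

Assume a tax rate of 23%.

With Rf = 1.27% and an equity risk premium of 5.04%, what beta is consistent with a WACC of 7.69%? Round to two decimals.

Total capital V = 1948 + 3789 = 5737.
Equity weight = 1948/5737 = 0.3396.
Debentures weight = 3789/5737 = 0.6604.
Debt contribution = 0.6604 × 3.5% × (1 − 23%) = 1.7799%.
Required equity contribution = 7.69% − 1.7799% = 5.9101%  ⇒  Re = 17.4056%.
CAPM: 17.4056% = 1.27% + β × 5.04%  ⇒  β = 3.2015.

3.20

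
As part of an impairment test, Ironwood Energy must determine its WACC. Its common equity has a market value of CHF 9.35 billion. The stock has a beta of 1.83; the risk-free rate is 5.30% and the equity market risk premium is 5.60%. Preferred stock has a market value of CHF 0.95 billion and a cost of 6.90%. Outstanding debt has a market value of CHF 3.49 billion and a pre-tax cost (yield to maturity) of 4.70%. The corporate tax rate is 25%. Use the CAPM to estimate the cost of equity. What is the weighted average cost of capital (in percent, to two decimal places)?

Cost of equity via CAPM: Re = 5.3% + 1.83 × 5.6% = 15.5480%.
Total capital V = 9.35 + 0.95 + 3.49 = 13.79.
Equity: weight = 9.35/13.79 = 0.6780; cost = 15.548%.
Preferred: weight = 0.95/13.79 = 0.0689; cost = 6.9%.
Debt: weight = 3.49/13.79 = 0.2531; after-tax cost = 4.7% × (1 − 25%) = 3.5250%.
WACC = 0.6780 × 15.5480% + 0.0689 × 6.9000% + 0.2531 × 3.5250% = 11.9094%.

11.91%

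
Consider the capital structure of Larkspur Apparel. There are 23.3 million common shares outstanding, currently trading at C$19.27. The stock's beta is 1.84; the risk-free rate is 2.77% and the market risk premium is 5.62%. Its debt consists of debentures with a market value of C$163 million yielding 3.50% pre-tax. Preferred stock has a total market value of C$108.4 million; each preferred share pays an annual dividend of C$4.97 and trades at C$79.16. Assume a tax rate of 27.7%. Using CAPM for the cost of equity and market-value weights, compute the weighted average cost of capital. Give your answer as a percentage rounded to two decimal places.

Cost of equity via CAPM: Re = 2.77% + 1.84 × 5.62% = 13.1108%.
Cost of preferred: Rp = 4.97 / 79.16 = 6.2784%.
Market value of equity E = 19.27 × 23.3m = 448.991m.
Total capital V = 448.991 + 108.4 + 163 = 720.391.
Equity: weight = 448.991/720.391 = 0.6233; cost = 13.1108%.
Preferred: weight = 108.4/720.391 = 0.1505; cost = 6.2784%.
Debentures: weight = 163/720.391 = 0.2263; after-tax cost = 3.5% × (1 − 27.7%) = 2.5305%.
WACC = 0.6233 × 13.1108% + 0.1505 × 6.2784% + 0.2263 × 2.5305% = 9.6887%.

9.69%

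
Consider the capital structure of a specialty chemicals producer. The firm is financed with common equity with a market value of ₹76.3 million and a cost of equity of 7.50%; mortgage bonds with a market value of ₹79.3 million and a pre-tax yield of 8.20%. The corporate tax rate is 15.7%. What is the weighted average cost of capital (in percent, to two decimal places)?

Total capital V = 76.3 + 79.3 = 155.6.
Equity: weight = 76.3/155.6 = 0.4904; cost = 7.5%.
Mortgage bonds: weight = 79.3/155.6 = 0.5096; after-tax cost = 8.2% × (1 − 15.7%) = 6.9126%.
WACC = 0.4904 × 7.5000% + 0.5096 × 6.9126% = 7.2006%.

7.20%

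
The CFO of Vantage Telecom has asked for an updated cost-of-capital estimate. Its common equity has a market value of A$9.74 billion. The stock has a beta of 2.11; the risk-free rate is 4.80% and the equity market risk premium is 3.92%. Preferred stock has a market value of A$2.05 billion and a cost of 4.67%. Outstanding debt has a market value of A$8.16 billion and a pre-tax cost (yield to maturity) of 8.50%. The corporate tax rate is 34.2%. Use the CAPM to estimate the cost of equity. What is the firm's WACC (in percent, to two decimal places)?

9.15%

Cost of equity via CAPM: Re = 4.8% + 2.11 × 3.92% = 13.0712%.
Total capital V = 9.74 + 2.05 + 8.16 = 19.95.
Equity: weight = 9.74/19.95 = 0.4882; cost = 13.0712%.
Preferred: weight = 2.05/19.95 = 0.1028; cost = 4.67%.
Debt: weight = 8.16/19.95 = 0.4090; after-tax cost = 8.5% × (1 − 34.2%) = 5.5930%.
WACC = 0.4882 × 13.0712% + 0.1028 × 4.6700% + 0.4090 × 5.5930% = 9.1492%.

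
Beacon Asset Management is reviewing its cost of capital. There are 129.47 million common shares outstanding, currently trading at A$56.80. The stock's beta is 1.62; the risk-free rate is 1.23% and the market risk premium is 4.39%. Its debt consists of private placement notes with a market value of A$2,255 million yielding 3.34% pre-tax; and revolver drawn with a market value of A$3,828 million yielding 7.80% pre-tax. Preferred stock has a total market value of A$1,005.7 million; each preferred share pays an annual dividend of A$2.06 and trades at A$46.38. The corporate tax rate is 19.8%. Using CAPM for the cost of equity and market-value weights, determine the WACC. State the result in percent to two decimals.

6.63%

Cost of equity via CAPM: Re = 1.23% + 1.62 × 4.39% = 8.3418%.
Cost of preferred: Rp = 2.06 / 46.38 = 4.4416%.
Market value of equity E = 56.8 × 129.47m = 7353.896m.
Total capital V = 7353.896 + 1005.7 + 2255 + 3828 = 14442.596.
Equity: weight = 7353.896/14442.596 = 0.5092; cost = 8.3418%.
Preferred: weight = 1005.7/14442.596 = 0.0696; cost = 4.4416%.
Private placement notes: weight = 2255/14442.596 = 0.1561; after-tax cost = 3.34% × (1 − 19.8%) = 2.6787%.
Revolver drawn: weight = 3828/14442.596 = 0.2650; after-tax cost = 7.8% × (1 − 19.8%) = 6.2556%.
WACC = 0.5092 × 8.3418% + 0.0696 × 4.4416% + 0.1561 × 2.6787% + 0.2650 × 6.2556% = 6.6331%.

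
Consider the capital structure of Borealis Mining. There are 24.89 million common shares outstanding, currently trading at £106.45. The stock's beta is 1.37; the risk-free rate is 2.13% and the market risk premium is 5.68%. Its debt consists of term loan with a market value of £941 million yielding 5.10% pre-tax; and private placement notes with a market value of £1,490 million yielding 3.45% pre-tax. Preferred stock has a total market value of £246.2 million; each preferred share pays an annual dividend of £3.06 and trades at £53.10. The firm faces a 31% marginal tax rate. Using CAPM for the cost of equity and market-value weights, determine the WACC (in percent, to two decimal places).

Cost of equity via CAPM: Re = 2.13% + 1.37 × 5.68% = 9.9116%.
Cost of preferred: Rp = 3.06 / 53.1 = 5.7627%.
Market value of equity E = 106.45 × 24.89m = 2649.5405m.
Total capital V = 2649.5405 + 246.2 + 941 + 1490 = 5326.7405.
Equity: weight = 2649.5405/5326.7405 = 0.4974; cost = 9.9116%.
Preferred: weight = 246.2/5326.7405 = 0.0462; cost = 5.7627%.
Term loan: weight = 941/5326.7405 = 0.1767; after-tax cost = 5.1% × (1 − 31%) = 3.5190%.
Private placement notes: weight = 1490/5326.7405 = 0.2797; after-tax cost = 3.45% × (1 − 31%) = 2.3805%.
WACC = 0.4974 × 9.9116% + 0.0462 × 5.7627% + 0.1767 × 3.5190% + 0.2797 × 2.3805% = 6.4839%.

6.48%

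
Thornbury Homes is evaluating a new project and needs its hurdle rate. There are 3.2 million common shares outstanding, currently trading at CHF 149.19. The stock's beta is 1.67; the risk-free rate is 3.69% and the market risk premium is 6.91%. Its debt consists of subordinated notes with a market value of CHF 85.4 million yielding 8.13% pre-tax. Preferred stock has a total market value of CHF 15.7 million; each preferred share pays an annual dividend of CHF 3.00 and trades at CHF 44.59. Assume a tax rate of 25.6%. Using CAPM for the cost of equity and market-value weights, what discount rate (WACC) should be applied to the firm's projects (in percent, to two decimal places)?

Cost of equity via CAPM: Re = 3.69% + 1.67 × 6.91% = 15.2297%.
Cost of preferred: Rp = 3.0 / 44.59 = 6.7280%.
Market value of equity E = 149.19 × 3.2m = 477.408m.
Total capital V = 477.408 + 15.7 + 85.4 = 578.508.
Equity: weight = 477.408/578.508 = 0.8252; cost = 15.2297%.
Preferred: weight = 15.7/578.508 = 0.0271; cost = 6.728%.
Subordinated notes: weight = 85.4/578.508 = 0.1476; after-tax cost = 8.13% × (1 − 25.6%) = 6.0487%.
WACC = 0.8252 × 15.2297% + 0.0271 × 6.7280% + 0.1476 × 6.0487% = 13.6437%.

13.64%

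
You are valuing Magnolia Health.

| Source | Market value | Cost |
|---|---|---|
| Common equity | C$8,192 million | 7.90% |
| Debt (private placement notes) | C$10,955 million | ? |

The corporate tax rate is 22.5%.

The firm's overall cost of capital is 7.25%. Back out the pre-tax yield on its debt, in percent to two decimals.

Total capital V = 8192 + 10955 = 19147.
Equity weight = 8192/19147 = 0.4278.
Private placement notes weight = 10955/19147 = 0.5722.
Equity contribution = 0.4278 × 7.9% = 3.3800%.
Remaining for debt = 7.25% − 3.3800% = 3.8700%.
Rd × (1 − 22.5%) × 0.5722 = 3.8700%  ⇒  Rd = 8.7277%.

8.73%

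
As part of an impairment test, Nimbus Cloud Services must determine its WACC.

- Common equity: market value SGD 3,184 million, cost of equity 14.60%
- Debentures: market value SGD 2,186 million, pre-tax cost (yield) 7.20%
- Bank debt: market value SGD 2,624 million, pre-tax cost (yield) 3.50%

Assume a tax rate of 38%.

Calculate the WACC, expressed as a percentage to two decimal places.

7.75%

Total capital V = 3184 + 2186 + 2624 = 7994.
Equity: weight = 3184/7994 = 0.3983; cost = 14.6%.
Debentures: weight = 2186/7994 = 0.2735; after-tax cost = 7.2% × (1 − 38%) = 4.4640%.
Bank debt: weight = 2624/7994 = 0.3282; after-tax cost = 3.5% × (1 − 38%) = 2.1700%.
WACC = 0.3983 × 14.6000% + 0.2735 × 4.4640% + 0.3282 × 2.1700% = 7.7482%.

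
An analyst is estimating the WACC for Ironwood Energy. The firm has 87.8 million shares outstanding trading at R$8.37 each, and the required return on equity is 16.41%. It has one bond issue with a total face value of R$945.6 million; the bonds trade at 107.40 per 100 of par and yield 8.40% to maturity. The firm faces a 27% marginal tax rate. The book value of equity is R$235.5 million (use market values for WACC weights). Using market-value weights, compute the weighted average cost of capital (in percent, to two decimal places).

10.45%

Market value of equity E = 8.37 × 87.8m = 734.886m. Market value of debt D = 945.6m × 107.4/100 = 1015.5744m.
Total capital V = 734.886 + 1015.5744 = 1750.4604.
Equity: weight = 734.886/1750.4604 = 0.4198; cost = 16.41%.
Bonds outstanding: weight = 1015.5744/1750.4604 = 0.5802; after-tax cost = 8.4% × (1 − 27%) = 6.1320%.
WACC = 0.4198 × 16.4100% + 0.5802 × 6.1320% = 10.4470%.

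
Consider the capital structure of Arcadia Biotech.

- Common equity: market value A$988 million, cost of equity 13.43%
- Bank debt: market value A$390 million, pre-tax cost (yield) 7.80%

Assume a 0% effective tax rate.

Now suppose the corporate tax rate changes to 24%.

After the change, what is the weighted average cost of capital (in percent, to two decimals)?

After the change:
Total capital V = 988 + 390 = 1378.
Equity: weight = 988/1378 = 0.7170; cost = 13.43%.
Bank debt: weight = 390/1378 = 0.2830; after-tax cost = 7.8% × (1 − 24%) = 5.9280%.
WACC = 0.7170 × 13.4300% + 0.2830 × 5.9280% = 11.3068%.

11.31%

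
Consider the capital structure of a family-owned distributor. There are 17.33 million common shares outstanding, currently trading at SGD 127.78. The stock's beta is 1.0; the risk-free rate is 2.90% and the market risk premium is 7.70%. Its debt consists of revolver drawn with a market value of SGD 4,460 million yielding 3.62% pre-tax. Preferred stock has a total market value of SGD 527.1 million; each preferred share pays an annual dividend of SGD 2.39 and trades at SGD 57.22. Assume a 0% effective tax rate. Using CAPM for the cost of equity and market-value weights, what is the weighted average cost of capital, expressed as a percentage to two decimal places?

Cost of equity via CAPM: Re = 2.9% + 1.0 × 7.7% = 10.6000%.
Cost of preferred: Rp = 2.39 / 57.22 = 4.1769%.
Market value of equity E = 127.78 × 17.33m = 2214.4274m.
Total capital V = 2214.4274 + 527.1 + 4460 = 7201.5274.
Equity: weight = 2214.4274/7201.5274 = 0.3075; cost = 10.6%.
Preferred: weight = 527.1/7201.5274 = 0.0732; cost = 4.1769%.
Revolver drawn: weight = 4460/7201.5274 = 0.6193; after-tax cost = 3.62% × (1 − 0%) = 3.6200%.
WACC = 0.3075 × 10.6000% + 0.0732 × 4.1769% + 0.6193 × 3.6200% = 5.8071%.

5.81%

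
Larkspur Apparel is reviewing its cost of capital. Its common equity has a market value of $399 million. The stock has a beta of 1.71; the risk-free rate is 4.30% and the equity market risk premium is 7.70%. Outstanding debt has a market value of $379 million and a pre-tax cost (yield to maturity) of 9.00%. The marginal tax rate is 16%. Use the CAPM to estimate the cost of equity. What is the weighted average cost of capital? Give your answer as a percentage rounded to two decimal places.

Cost of equity via CAPM: Re = 4.3% + 1.71 × 7.7% = 17.4670%.
Total capital V = 399 + 379 = 778.
Equity: weight = 399/778 = 0.5129; cost = 17.467%.
Debt: weight = 379/778 = 0.4871; after-tax cost = 9% × (1 − 16%) = 7.5600%.
WACC = 0.5129 × 17.4670% + 0.4871 × 7.5600% = 12.6408%.

12.64%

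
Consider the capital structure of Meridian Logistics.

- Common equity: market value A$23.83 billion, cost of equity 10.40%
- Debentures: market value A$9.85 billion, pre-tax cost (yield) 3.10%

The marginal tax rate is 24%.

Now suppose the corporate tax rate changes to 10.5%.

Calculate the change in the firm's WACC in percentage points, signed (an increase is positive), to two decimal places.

Current WACC:
Total capital V = 23.83 + 9.85 = 33.68.
Equity: weight = 23.83/33.68 = 0.7075; cost = 10.4%.
Debentures: weight = 9.85/33.68 = 0.2925; after-tax cost = 3.1% × (1 − 24%) = 2.3560%.
WACC = 0.7075 × 10.4000% + 0.2925 × 2.3560% = 8.0475%.
After the change:
Total capital V = 23.83 + 9.85 = 33.68.
Equity: weight = 23.83/33.68 = 0.7075; cost = 10.4%.
Debentures: weight = 9.85/33.68 = 0.2925; after-tax cost = 3.1% × (1 − 10.5%) = 2.7745%.
WACC = 0.7075 × 10.4000% + 0.2925 × 2.7745% = 8.1699%.
Change in WACC = 8.1699% − 8.0475% = 0.1224 pp.

+0.12 pp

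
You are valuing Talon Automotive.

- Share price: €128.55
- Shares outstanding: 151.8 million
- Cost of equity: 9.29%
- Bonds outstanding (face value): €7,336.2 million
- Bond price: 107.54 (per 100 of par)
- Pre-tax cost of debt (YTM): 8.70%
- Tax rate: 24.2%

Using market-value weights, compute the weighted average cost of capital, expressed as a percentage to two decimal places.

8.51%

Market value of equity E = 128.55 × 151.8m = 19513.89m. Market value of debt D = 7336.2m × 107.54/100 = 7889.34948m.
Total capital V = 19513.89 + 7889.34948 = 27403.23948.
Equity: weight = 19513.89/27403.23948 = 0.7121; cost = 9.29%.
Bonds outstanding: weight = 7889.34948/27403.23948 = 0.2879; after-tax cost = 8.7% × (1 − 24.2%) = 6.5946%.
WACC = 0.7121 × 9.2900% + 0.2879 × 6.5946% = 8.5140%.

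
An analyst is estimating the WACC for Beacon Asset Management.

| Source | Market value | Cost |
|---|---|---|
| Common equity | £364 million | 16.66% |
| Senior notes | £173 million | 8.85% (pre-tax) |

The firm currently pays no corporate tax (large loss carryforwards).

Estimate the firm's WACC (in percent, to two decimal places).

14.14%

Total capital V = 364 + 173 = 537.
Equity: weight = 364/537 = 0.6778; cost = 16.66%.
Senior notes: weight = 173/537 = 0.3222; after-tax cost = 8.85% × (1 − 0%) = 8.8500%.
WACC = 0.6778 × 16.6600% + 0.3222 × 8.8500% = 14.1439%.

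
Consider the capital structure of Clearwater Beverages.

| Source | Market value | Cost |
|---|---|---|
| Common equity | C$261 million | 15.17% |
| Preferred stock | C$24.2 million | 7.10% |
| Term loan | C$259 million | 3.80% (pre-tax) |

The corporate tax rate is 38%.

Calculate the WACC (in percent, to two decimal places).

8.71%

Total capital V = 261 + 24.2 + 259 = 544.2.
Equity: weight = 261/544.2 = 0.4796; cost = 15.17%.
Preferred: weight = 24.2/544.2 = 0.0445; cost = 7.1%.
Term loan: weight = 259/544.2 = 0.4759; after-tax cost = 3.8% × (1 − 38%) = 2.3560%.
WACC = 0.4796 × 15.1700% + 0.0445 × 7.1000% + 0.4759 × 2.3560% = 8.7126%.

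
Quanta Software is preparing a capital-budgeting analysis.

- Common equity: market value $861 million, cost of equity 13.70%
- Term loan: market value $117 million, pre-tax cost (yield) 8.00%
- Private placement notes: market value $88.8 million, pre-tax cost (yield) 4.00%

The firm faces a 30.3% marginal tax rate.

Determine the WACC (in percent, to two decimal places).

11.90%

Total capital V = 861 + 117 + 88.8 = 1066.8.
Equity: weight = 861/1066.8 = 0.8071; cost = 13.7%.
Term loan: weight = 117/1066.8 = 0.1097; after-tax cost = 8% × (1 − 30.3%) = 5.5760%.
Private placement notes: weight = 88.8/1066.8 = 0.0832; after-tax cost = 4% × (1 − 30.3%) = 2.7880%.
WACC = 0.8071 × 13.7000% + 0.1097 × 5.5760% + 0.0832 × 2.7880% = 11.9007%.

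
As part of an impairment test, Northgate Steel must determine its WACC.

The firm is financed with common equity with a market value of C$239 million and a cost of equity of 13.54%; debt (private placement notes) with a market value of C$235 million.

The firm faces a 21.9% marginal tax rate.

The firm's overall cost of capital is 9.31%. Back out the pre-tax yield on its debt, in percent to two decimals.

Total capital V = 239 + 235 = 474.
Equity weight = 239/474 = 0.5042.
Private placement notes weight = 235/474 = 0.4958.
Equity contribution = 0.5042 × 13.54% = 6.8271%.
Remaining for debt = 9.31% − 6.8271% = 2.4829%.
Rd × (1 − 21.9%) × 0.4958 = 2.4829%  ⇒  Rd = 6.4123%.

6.41%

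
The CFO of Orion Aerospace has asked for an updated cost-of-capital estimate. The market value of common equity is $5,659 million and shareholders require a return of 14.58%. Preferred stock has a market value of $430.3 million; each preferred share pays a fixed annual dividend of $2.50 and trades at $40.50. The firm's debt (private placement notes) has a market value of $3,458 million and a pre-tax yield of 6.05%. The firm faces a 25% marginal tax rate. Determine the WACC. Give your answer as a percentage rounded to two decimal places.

10.56%

Cost of preferred: Rp = 2.5 / 40.5 = 6.1728%.
Total capital V = 5659 + 430.3 + 3458 = 9547.3.
Equity: weight = 5659/9547.3 = 0.5927; cost = 14.58%.
Preferred: weight = 430.3/9547.3 = 0.0451; cost = 6.1728%.
Private placement notes: weight = 3458/9547.3 = 0.3622; after-tax cost = 6.05% × (1 − 25%) = 4.5375%.
WACC = 0.5927 × 14.5800% + 0.0451 × 6.1728% + 0.3622 × 4.5375% = 10.5637%.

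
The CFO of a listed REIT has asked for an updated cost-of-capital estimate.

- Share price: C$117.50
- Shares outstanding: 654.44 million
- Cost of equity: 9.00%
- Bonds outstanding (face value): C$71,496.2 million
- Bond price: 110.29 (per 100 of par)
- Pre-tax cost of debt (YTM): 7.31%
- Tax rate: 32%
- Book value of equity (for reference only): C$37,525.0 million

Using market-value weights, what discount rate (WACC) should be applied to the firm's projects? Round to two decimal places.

6.96%

Market value of equity E = 117.5 × 654.44m = 76896.7m. Market value of debt D = 71496.2m × 110.29/100 = 78853.15898m.
Total capital V = 76896.7 + 78853.15898 = 155749.85898.
Equity: weight = 76896.7/155749.85898 = 0.4937; cost = 9%.
Bonds outstanding: weight = 78853.15898/155749.85898 = 0.5063; after-tax cost = 7.31% × (1 − 32%) = 4.9708%.
WACC = 0.4937 × 9.0000% + 0.5063 × 4.9708% = 6.9601%.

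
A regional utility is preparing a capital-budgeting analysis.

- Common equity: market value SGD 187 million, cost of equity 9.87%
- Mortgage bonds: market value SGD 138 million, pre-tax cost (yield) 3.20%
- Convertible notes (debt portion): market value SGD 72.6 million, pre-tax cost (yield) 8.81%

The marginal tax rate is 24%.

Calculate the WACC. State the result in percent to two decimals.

Total capital V = 187 + 138 + 72.6 = 397.6.
Equity: weight = 187/397.6 = 0.4703; cost = 9.87%.
Mortgage bonds: weight = 138/397.6 = 0.3471; after-tax cost = 3.2% × (1 − 24%) = 2.4320%.
Convertible notes (debt portion): weight = 72.6/397.6 = 0.1826; after-tax cost = 8.81% × (1 − 24%) = 6.6956%.
WACC = 0.4703 × 9.8700% + 0.3471 × 2.4320% + 0.1826 × 6.6956% = 6.7088%.

6.71%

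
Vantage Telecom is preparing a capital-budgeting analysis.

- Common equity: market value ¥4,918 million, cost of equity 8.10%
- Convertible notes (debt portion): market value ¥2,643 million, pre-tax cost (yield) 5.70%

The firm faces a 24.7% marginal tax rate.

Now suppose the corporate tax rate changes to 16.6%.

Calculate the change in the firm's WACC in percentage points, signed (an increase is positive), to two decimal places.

+0.16 pp

Current WACC:
Total capital V = 4918 + 2643 = 7561.
Equity: weight = 4918/7561 = 0.6504; cost = 8.1%.
Convertible notes (debt portion): weight = 2643/7561 = 0.3496; after-tax cost = 5.7% × (1 − 24.7%) = 4.2921%.
WACC = 0.6504 × 8.1000% + 0.3496 × 4.2921% = 6.7689%.
After the change:
Total capital V = 4918 + 2643 = 7561.
Equity: weight = 4918/7561 = 0.6504; cost = 8.1%.
Convertible notes (debt portion): weight = 2643/7561 = 0.3496; after-tax cost = 5.7% × (1 − 16.6%) = 4.7538%.
WACC = 0.6504 × 8.1000% + 0.3496 × 4.7538% = 6.9303%.
Change in WACC = 6.9303% − 6.7689% = 0.1614 pp.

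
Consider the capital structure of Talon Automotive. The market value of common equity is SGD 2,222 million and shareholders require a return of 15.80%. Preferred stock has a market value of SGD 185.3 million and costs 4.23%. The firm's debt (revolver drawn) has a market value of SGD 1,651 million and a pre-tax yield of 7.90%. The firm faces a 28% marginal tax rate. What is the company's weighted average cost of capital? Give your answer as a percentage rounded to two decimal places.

11.16%

Total capital V = 2222 + 185.3 + 1651 = 4058.3.
Equity: weight = 2222/4058.3 = 0.5475; cost = 15.8%.
Preferred: weight = 185.3/4058.3 = 0.0457; cost = 4.23%.
Revolver drawn: weight = 1651/4058.3 = 0.4068; after-tax cost = 7.9% × (1 − 28%) = 5.6880%.
WACC = 0.5475 × 15.8000% + 0.0457 × 4.2300% + 0.4068 × 5.6880% = 11.1579%.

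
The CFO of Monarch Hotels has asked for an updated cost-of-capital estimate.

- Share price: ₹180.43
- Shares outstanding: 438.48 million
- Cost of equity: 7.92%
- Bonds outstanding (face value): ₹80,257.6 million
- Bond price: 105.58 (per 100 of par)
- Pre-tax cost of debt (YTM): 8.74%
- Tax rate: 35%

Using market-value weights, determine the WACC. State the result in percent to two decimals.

Market value of equity E = 180.43 × 438.48m = 79114.9464m. Market value of debt D = 80257.6m × 105.58/100 = 84735.97408m.
Total capital V = 79114.9464 + 84735.97408 = 163850.92048.
Equity: weight = 79114.9464/163850.92048 = 0.4828; cost = 7.92%.
Bonds outstanding: weight = 84735.97408/163850.92048 = 0.5172; after-tax cost = 8.74% × (1 − 35%) = 5.6810%.
WACC = 0.4828 × 7.9200% + 0.5172 × 5.6810% = 6.7621%.

6.76%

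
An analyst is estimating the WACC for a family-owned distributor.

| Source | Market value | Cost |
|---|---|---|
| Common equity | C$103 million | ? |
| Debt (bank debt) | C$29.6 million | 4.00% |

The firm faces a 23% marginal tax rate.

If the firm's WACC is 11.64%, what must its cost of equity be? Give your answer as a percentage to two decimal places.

14.10%

Total capital V = 103 + 29.6 = 132.6.
Equity weight = 103/132.6 = 0.7768.
Bank debt weight = 29.6/132.6 = 0.2232.
Debt contribution = 0.2232 × 4% × (1 − 23%) = 0.6875%.
Required equity contribution = 11.64% − 0.6875% = 10.9525%.
Re = 10.9525% / 0.7768 = 14.1000%.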